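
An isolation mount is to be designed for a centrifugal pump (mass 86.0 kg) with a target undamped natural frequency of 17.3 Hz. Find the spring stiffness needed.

1020000 N/m

ω_n = 2πf_n = 2π × 17.3 = 108.7 rad/s.
k = m·ω_n² = 86.0 × 108.7² = 86.0 × 11820 = 1016000 N/m.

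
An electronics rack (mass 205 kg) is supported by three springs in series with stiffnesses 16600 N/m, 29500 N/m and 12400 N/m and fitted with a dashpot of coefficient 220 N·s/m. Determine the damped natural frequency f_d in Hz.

Series springs: 1/k_eq = 1/16600 + 1/29500 + 1/12400 = 0.0001748, so k_eq = 5721 N/m.
ω_n = √(k_eq/m) = √(5721/205) = 5.283 rad/s.
Critical damping c_c = 2√(k_eq·m) = 2√(5721 × 205) = 2166 N·s/m, so ζ = c/c_c = 220/2166 = 0.1016.
ω_d = ω_n√(1 − ζ²) = 5.283 × √(1 − 0.0103) = 5.256 rad/s.
f_d = ω_d/(2π) = 0.8364 Hz.

0.836 Hz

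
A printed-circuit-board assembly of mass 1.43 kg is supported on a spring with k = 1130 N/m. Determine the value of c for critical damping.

c_c = 2√(k·m) = 2√(1130 × 1.43) = 2 × 40.20 = 80.40 N·s/m.

80.4 N·s/m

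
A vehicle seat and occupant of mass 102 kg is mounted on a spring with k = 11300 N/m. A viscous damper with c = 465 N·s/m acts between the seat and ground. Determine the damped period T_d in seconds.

ω_n = √(k/m) = √(11300/102) = 10.53 rad/s.
Critical damping c_c = 2√(k·m) = 2√(11300 × 102) = 2147 N·s/m, so ζ = c/c_c = 465/2147 = 0.2166.
ω_d = ω_n√(1 − ζ²) = 10.53 × √(1 − 0.0469) = 10.28 rad/s.
T_d = 2π/ω_d = 0.6115 s.

0.611 s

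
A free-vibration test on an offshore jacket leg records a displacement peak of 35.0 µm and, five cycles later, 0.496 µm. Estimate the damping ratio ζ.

Logarithmic decrement δ = (1/n)·ln(x₀/x_n) = (1/5)·ln(35.0/0.496) = (1/5)·ln(70.56) = 0.8513.
ζ = δ/√(4π² + δ²) = 0.8513/√(39.48 + 0.725) = 0.8513/6.341 = 0.1343.

0.134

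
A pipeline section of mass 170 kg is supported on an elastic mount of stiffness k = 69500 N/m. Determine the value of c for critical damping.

6870 N·s/m

c_c = 2√(k·m) = 2√(69500 × 170) = 2 × 3437 = 6875 N·s/m.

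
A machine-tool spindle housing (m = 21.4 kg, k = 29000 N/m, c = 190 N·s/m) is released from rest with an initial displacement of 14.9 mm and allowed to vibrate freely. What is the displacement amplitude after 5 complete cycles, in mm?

0.328 mm

ζ = c/(2√(km)) = 190/(2√(29000 × 21.4)) = 190/1576 = 0.1206.
Logarithmic decrement δ = 2πζ/√(1 − ζ²) = 2π × 0.1206/√(1 − 0.0145) = 0.7633.
After n cycles, x_n/x₀ = e^(−nδ), so x_5 = 14.9 × e^(−5 × 0.7633) = 14.9 × 0.02201 = 0.3279 mm.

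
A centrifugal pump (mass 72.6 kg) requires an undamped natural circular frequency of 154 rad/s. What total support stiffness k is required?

1720000 N/m

k = m·ω_n² = 72.6 × 154.0² = 72.6 × 23720 = 1722000 N/m.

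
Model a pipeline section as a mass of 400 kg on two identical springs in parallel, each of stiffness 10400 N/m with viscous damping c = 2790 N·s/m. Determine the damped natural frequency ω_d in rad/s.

6.31 rad/s

Parallel springs add: k_eq = 2 × 10400 = 20800 N/m.
ω_n = √(k_eq/m) = √(20800/400) = 7.211 rad/s.
Critical damping c_c = 2√(k_eq·m) = 2√(20800 × 400) = 5769 N·s/m, so ζ = c/c_c = 2790/5769 = 0.4836.
ω_d = ω_n√(1 − ζ²) = 7.211 × √(1 − 0.234) = 6.312 rad/s.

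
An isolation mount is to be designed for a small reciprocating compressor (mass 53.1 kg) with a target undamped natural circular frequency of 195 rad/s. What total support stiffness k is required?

2020000 N/m

k = m·ω_n² = 53.1 × 195.0² = 53.1 × 38020 = 2019000 N/m.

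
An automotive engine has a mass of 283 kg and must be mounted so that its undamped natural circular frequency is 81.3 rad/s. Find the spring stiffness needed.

k = m·ω_n² = 283 × 81.30² = 283 × 6610 = 1871000 N/m.

1870000 N/m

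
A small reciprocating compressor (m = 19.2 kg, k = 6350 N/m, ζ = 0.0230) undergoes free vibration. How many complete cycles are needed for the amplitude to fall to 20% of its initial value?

12 cycles

Logarithmic decrement δ = 2πζ/√(1 − ζ²) = 2π × 0.02300/√(1 − 0.000529) = 0.1446.
x_n/x₀ = e^(−nδ) ≤ 0.2; take ln: n ≥ ln(1/0.2)/δ = 1.609/0.1446 = 11.13.
So 12 complete cycles are required.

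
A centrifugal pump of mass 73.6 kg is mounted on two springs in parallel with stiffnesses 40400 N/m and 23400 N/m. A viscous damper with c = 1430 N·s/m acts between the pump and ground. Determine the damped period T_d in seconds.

Parallel springs add: k_eq = 40400 + 23400 = 63800 N/m.
ω_n = √(k_eq/m) = √(63800/73.6) = 29.44 rad/s.
Critical damping c_c = 2√(k_eq·m) = 2√(63800 × 73.6) = 4334 N·s/m, so ζ = c/c_c = 1430/4334 = 0.3300.
ω_d = ω_n√(1 − ζ²) = 29.44 × √(1 − 0.109) = 27.79 rad/s.
T_d = 2π/ω_d = 0.2261 s.

0.226 s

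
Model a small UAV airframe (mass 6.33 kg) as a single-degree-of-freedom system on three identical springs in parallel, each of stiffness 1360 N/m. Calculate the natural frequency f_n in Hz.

Parallel springs add: k_eq = 3 × 1360 = 4080 N/m.
ω_n = √(k_eq/m) = √(4080/6.33) = √644.5 = 25.39 rad/s.
f_n = ω_n/(2π) = 25.39/6.283 = 4.041 Hz.

4.04 Hz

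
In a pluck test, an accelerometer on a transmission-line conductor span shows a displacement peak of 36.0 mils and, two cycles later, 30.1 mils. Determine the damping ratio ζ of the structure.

0.0142

Logarithmic decrement δ = (1/n)·ln(x₀/x_n) = (1/2)·ln(36.0/30.1) = (1/2)·ln(1.196) = 0.08950.
ζ = δ/√(4π² + δ²) = 0.08950/√(39.48 + 0.00801) = 0.08950/6.284 = 0.01424.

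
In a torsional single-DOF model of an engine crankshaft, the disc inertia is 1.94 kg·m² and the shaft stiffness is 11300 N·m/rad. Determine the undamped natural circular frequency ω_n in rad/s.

76.3 rad/s

ω_n = √(k_t/J) = √(11300/1.94) = √5825 = 76.32 rad/s.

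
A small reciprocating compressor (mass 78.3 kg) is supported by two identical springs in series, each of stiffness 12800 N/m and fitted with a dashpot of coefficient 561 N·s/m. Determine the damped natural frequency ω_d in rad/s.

Series springs: 1/k_eq = 2/12800, so k_eq = 12800/2 = 6400 N/m.
ω_n = √(k_eq/m) = √(6400/78.3) = 9.041 rad/s.
Critical damping c_c = 2√(k_eq·m) = 2√(6400 × 78.3) = 1416 N·s/m, so ζ = c/c_c = 561/1416 = 0.3962.
ω_d = ω_n√(1 − ζ²) = 9.041 × √(1 − 0.157) = 8.301 rad/s.

8.30 rad/s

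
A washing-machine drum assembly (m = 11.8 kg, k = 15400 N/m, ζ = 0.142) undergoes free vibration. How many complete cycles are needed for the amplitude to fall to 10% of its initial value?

Logarithmic decrement δ = 2πζ/√(1 − ζ²) = 2π × 0.1420/√(1 − 0.0202) = 0.9013.
x_n/x₀ = e^(−nδ) ≤ 0.1; take ln: n ≥ ln(1/0.1)/δ = 2.303/0.9013 = 2.555.
So 3 complete cycles are required.

3 cycles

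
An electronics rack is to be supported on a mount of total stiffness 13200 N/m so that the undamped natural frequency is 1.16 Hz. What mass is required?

ω_n = 2πf_n = 2π × 1.16 = 7.288 rad/s.
m = k/ω_n² = 13200/7.288² = 13200/53.12 = 248.5 kg.

248 kg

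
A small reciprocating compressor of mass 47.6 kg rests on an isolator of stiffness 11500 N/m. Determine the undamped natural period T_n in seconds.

ω_n = √(k/m) = √(11500/47.6) = √241.6 = 15.54 rad/s.
T_n = 2π/ω_n = 6.283/15.54 = 0.4042 s.

0.404 s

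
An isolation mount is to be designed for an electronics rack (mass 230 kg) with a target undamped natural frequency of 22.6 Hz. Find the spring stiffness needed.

4640000 N/m

ω_n = 2πf_n = 2π × 22.6 = 142.0 rad/s.
k = m·ω_n² = 230 × 142.0² = 230 × 20160 = 4638000 N/m.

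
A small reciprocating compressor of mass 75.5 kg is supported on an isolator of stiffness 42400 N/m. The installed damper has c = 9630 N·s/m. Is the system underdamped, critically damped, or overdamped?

overdamped

c_c = 2√(k·m) = 3578 N·s/m; ζ = c/c_c = 9630/3578 = 2.69.
Since ζ > 1 the system is overdamped.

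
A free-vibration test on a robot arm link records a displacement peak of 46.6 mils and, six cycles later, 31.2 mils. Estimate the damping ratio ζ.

Logarithmic decrement δ = (1/n)·ln(x₀/x_n) = (1/6)·ln(46.6/31.2) = (1/6)·ln(1.494) = 0.06686.
ζ = δ/√(4π² + δ²) = 0.06686/√(39.48 + 0.00447) = 0.06686/6.284 = 0.01064.

0.0106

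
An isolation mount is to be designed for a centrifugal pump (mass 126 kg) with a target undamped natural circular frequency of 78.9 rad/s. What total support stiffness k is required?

k = m·ω_n² = 126 × 78.90² = 126 × 6225 = 784400 N/m.

784000 N/m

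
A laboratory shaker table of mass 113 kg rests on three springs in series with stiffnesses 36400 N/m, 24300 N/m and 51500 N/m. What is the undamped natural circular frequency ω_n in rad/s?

10.0 rad/s

Series springs: 1/k_eq = 1/36400 + 1/24300 + 1/51500 = 8.804×10^-5, so k_eq = 11360 N/m.
ω_n = √(k_eq/m) = √(11360/113) = √100.5 = 10.03 rad/s.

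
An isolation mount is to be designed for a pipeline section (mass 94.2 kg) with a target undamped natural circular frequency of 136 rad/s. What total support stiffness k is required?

1740000 N/m

k = m·ω_n² = 94.2 × 136.0² = 94.2 × 18500 = 1742000 N/m.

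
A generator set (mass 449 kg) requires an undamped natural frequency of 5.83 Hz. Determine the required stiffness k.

ω_n = 2πf_n = 2π × 5.83 = 36.63 rad/s.
k = m·ω_n² = 449 × 36.63² = 449 × 1342 = 602500 N/m.

602000 N/m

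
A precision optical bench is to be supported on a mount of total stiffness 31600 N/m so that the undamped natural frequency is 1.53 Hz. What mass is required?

ω_n = 2πf_n = 2π × 1.53 = 9.613 rad/s.
m = k/ω_n² = 31600/9.613² = 31600/92.42 = 341.9 kg.

342 kg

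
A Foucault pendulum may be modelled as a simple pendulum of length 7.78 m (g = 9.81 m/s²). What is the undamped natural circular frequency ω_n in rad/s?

For a simple pendulum ω_n = √(g/L) = √(9.81/7.78) = √1.261 = 1.123 rad/s.

1.12 rad/s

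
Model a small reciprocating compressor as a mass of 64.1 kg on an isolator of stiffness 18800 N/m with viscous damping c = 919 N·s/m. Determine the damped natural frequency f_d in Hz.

ω_n = √(k/m) = √(18800/64.1) = 17.13 rad/s.
Critical damping c_c = 2√(k·m) = 2√(18800 × 64.1) = 2196 N·s/m, so ζ = c/c_c = 919/2196 = 0.4186.
ω_d = ω_n√(1 − ζ²) = 17.13 × √(1 − 0.175) = 15.55 rad/s.
f_d = ω_d/(2π) = 2.475 Hz.

2.48 Hz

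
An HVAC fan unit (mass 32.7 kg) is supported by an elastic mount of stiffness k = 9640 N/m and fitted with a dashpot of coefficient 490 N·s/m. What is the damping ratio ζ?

ω_n = √(k/m) = √(9640/32.7) = 17.17 rad/s.
Critical damping c_c = 2√(k·m) = 2√(9640 × 32.7) = 1123 N·s/m, so ζ = c/c_c = 490/1123 = 0.4364.

0.436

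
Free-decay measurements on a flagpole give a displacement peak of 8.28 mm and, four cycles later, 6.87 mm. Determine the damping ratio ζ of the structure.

Logarithmic decrement δ = (1/n)·ln(x₀/x_n) = (1/4)·ln(8.28/6.87) = (1/4)·ln(1.205) = 0.04667.
ζ = δ/√(4π² + δ²) = 0.04667/√(39.48 + 0.00218) = 0.04667/6.283 = 0.007428.

0.00743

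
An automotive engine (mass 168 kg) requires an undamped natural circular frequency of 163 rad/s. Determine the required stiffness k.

4460000 N/m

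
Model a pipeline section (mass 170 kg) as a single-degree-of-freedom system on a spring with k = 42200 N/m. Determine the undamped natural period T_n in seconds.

ω_n = √(k/m) = √(42200/170) = √248.2 = 15.76 rad/s.
T_n = 2π/ω_n = 6.283/15.76 = 0.3988 s.

0.399 s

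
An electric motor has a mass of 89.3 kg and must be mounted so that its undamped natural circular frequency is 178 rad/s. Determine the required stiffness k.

k = m·ω_n² = 89.3 × 178.0² = 89.3 × 31680 = 2829000 N/m.

2830000 N/m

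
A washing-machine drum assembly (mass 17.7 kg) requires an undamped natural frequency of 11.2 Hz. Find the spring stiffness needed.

87700 N/m

ω_n = 2πf_n = 2π × 11.2 = 70.37 rad/s.
k = m·ω_n² = 17.7 × 70.37² = 17.7 × 4952 = 87650 N/m.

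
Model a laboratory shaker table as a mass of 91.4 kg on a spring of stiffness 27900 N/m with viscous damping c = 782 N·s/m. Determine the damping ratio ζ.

ω_n = √(k/m) = √(27900/91.4) = 17.47 rad/s.
Critical damping c_c = 2√(k·m) = 2√(27900 × 91.4) = 3194 N·s/m, so ζ = c/c_c = 782/3194 = 0.2449.

0.245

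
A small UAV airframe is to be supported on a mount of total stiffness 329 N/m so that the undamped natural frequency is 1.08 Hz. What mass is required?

7.14 kg

ω_n = 2πf_n = 2π × 1.08 = 6.786 rad/s.
m = k/ω_n² = 329/6.786² = 329/46.05 = 7.145 kg.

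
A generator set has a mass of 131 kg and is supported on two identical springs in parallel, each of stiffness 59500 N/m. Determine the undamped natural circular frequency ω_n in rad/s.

Parallel springs add: k_eq = 2 × 59500 = 119000 N/m.
ω_n = √(k_eq/m) = √(119000/131) = √908.4 = 30.14 rad/s.

30.1 rad/s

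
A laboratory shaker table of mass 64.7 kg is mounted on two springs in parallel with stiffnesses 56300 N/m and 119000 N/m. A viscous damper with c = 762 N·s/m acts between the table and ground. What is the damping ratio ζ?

0.113

Parallel springs add: k_eq = 56300 + 119000 = 175300 N/m.
ω_n = √(k_eq/m) = √(175300/64.7) = 52.05 rad/s.
Critical damping c_c = 2√(k_eq·m) = 2√(175300 × 64.7) = 6736 N·s/m, so ζ = c/c_c = 762/6736 = 0.1131.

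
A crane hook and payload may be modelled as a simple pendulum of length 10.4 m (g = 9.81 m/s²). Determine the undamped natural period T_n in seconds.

For a simple pendulum ω_n = √(g/L) = √(9.81/10.4) = √0.9433 = 0.9712 rad/s.
T_n = 2π/ω_n = 6.283/0.9712 = 6.469 s.

6.47 s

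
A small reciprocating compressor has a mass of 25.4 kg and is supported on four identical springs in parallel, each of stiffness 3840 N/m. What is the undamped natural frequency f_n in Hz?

Parallel springs add: k_eq = 4 × 3840 = 15360 N/m.
ω_n = √(k_eq/m) = √(15360/25.4) = √604.7 = 24.59 rad/s.
f_n = ω_n/(2π) = 24.59/6.283 = 3.914 Hz.

3.91 Hz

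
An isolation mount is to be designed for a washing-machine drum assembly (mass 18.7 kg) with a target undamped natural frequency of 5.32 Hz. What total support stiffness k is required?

ω_n = 2πf_n = 2π × 5.32 = 33.43 rad/s.
k = m·ω_n² = 18.7 × 33.43² = 18.7 × 1117 = 20890 N/m.

20900 N/m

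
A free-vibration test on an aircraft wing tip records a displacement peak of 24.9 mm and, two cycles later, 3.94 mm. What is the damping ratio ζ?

0.145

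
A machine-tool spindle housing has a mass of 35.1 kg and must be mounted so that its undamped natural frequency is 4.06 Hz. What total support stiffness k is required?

22800 N/m

ω_n = 2πf_n = 2π × 4.06 = 25.51 rad/s.
k = m·ω_n² = 35.1 × 25.51² = 35.1 × 650.7 = 22840 N/m.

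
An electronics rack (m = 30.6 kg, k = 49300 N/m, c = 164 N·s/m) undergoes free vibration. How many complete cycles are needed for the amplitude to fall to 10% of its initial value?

ζ = c/(2√(km)) = 164/(2√(49300 × 30.6)) = 164/2456 = 0.06676.
Logarithmic decrement δ = 2πζ/√(1 − ζ²) = 2π × 0.06676/√(1 − 0.00446) = 0.4204.
x_n/x₀ = e^(−nδ) ≤ 0.1; take ln: n ≥ ln(1/0.1)/δ = 2.303/0.4204 = 5.477.
So 6 complete cycles are required.

6 cycles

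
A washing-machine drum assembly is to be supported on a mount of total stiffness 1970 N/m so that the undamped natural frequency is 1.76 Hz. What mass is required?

16.1 kg

ω_n = 2πf_n = 2π × 1.76 = 11.06 rad/s.
m = k/ω_n² = 1970/11.06² = 1970/122.3 = 16.11 kg.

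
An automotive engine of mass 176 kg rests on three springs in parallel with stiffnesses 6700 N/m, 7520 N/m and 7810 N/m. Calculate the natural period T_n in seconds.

Parallel springs add: k_eq = 6700 + 7520 + 7810 = 22030 N/m.
ω_n = √(k_eq/m) = √(22030/176) = √125.2 = 11.19 rad/s.
T_n = 2π/ω_n = 6.283/11.19 = 0.5616 s.

0.562 s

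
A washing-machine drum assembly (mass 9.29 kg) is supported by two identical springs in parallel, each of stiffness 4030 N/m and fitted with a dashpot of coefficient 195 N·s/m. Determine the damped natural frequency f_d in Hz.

4.38 Hz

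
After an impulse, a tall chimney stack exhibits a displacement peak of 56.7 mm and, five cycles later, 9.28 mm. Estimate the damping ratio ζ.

0.0575

Logarithmic decrement δ = (1/n)·ln(x₀/x_n) = (1/5)·ln(56.7/9.28) = (1/5)·ln(6.110) = 0.3620.
ζ = δ/√(4π² + δ²) = 0.3620/√(39.48 + 0.131) = 0.3620/6.294 = 0.05752.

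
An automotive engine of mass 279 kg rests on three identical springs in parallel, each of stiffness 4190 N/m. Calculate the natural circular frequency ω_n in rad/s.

6.71 rad/s

Parallel springs add: k_eq = 3 × 4190 = 12570 N/m.
ω_n = √(k_eq/m) = √(12570/279) = √45.05 = 6.712 rad/s.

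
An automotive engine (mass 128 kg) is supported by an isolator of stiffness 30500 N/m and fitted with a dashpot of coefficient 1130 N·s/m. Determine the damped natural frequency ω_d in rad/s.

ω_n = √(k/m) = √(30500/128) = 15.44 rad/s.
Critical damping c_c = 2√(k·m) = 2√(30500 × 128) = 3952 N·s/m, so ζ = c/c_c = 1130/3952 = 0.2860.
ω_d = ω_n√(1 − ζ²) = 15.44 × √(1 − 0.0818) = 14.79 rad/s.

14.8 rad/s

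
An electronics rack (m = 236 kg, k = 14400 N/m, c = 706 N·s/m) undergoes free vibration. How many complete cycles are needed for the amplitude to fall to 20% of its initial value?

2 cycles

ζ = c/(2√(km)) = 706/(2√(14400 × 236)) = 706/3687 = 0.1915.
Logarithmic decrement δ = 2πζ/√(1 − ζ²) = 2π × 0.1915/√(1 − 0.0367) = 1.226.
x_n/x₀ = e^(−nδ) ≤ 0.2; take ln: n ≥ ln(1/0.2)/δ = 1.609/1.226 = 1.313.
So 2 complete cycles are required.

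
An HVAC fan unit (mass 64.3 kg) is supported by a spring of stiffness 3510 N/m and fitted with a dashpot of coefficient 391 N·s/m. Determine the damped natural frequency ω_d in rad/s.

6.73 rad/s

ω_n = √(k/m) = √(3510/64.3) = 7.388 rad/s.
Critical damping c_c = 2√(k·m) = 2√(3510 × 64.3) = 950.1 N·s/m, so ζ = c/c_c = 391/950.1 = 0.4115.
ω_d = ω_n√(1 − ζ²) = 7.388 × √(1 − 0.169) = 6.734 rad/s.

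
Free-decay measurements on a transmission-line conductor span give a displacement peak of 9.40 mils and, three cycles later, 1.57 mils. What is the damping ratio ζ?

Logarithmic decrement δ = (1/n)·ln(x₀/x_n) = (1/3)·ln(9.40/1.57) = (1/3)·ln(5.987) = 0.5965.
ζ = δ/√(4π² + δ²) = 0.5965/√(39.48 + 0.356) = 0.5965/6.311 = 0.09452.

0.0945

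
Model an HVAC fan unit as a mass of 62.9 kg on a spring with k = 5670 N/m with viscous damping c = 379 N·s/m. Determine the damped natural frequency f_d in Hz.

ω_n = √(k/m) = √(5670/62.9) = 9.494 rad/s.
Critical damping c_c = 2√(k·m) = 2√(5670 × 62.9) = 1194 N·s/m, so ζ = c/c_c = 379/1194 = 0.3173.
ω_d = ω_n√(1 − ζ²) = 9.494 × √(1 − 0.101) = 9.004 rad/s.
f_d = ω_d/(2π) = 1.433 Hz.

1.43 Hz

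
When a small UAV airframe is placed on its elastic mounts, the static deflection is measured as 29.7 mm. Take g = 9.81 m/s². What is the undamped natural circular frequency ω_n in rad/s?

18.2 rad/s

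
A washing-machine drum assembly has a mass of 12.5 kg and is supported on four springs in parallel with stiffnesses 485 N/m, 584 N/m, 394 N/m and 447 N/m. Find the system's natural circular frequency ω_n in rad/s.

Parallel springs add: k_eq = 485 + 584 + 394 + 447 = 1910 N/m.
ω_n = √(k_eq/m) = √(1910/12.5) = √152.8 = 12.36 rad/s.

12.4 rad/s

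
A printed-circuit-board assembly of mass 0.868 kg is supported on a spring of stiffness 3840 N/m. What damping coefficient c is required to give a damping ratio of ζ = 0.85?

c_c = 2√(k·m) = 2√(3840 × 0.868) = 115.5 N·s/m.
c = ζ·c_c = 0.85 × 115.5 = 98.15 N·s/m.

98.1 N·s/m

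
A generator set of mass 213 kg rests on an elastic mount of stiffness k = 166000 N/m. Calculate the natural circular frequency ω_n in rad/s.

27.9 rad/s

ω_n = √(k/m) = √(166000/213) = √779.3 = 27.92 rad/s.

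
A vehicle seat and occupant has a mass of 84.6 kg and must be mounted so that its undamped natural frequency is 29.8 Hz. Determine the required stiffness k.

ω_n = 2πf_n = 2π × 29.8 = 187.2 rad/s.
k = m·ω_n² = 84.6 × 187.2² = 84.6 × 35060 = 2966000 N/m.

2970000 N/m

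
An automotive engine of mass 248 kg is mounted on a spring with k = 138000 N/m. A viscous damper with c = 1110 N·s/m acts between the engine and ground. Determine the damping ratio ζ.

0.0949

ω_n = √(k/m) = √(138000/248) = 23.59 rad/s.
Critical damping c_c = 2√(k·m) = 2√(138000 × 248) = 11700 N·s/m, so ζ = c/c_c = 1110/11700 = 0.09487.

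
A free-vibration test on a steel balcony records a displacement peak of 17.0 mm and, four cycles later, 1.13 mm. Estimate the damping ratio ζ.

Logarithmic decrement δ = (1/n)·ln(x₀/x_n) = (1/4)·ln(17.0/1.13) = (1/4)·ln(15.04) = 0.6777.
ζ = δ/√(4π² + δ²) = 0.6777/√(39.48 + 0.459) = 0.6777/6.320 = 0.1072.

0.107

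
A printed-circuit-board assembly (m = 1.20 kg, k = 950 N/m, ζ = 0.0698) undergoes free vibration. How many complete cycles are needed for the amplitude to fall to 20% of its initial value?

4 cycles

Logarithmic decrement δ = 2πζ/√(1 − ζ²) = 2π × 0.06980/√(1 − 0.00487) = 0.4396.
x_n/x₀ = e^(−nδ) ≤ 0.2; take ln: n ≥ ln(1/0.2)/δ = 1.609/0.4396 = 3.661.
So 4 complete cycles are required.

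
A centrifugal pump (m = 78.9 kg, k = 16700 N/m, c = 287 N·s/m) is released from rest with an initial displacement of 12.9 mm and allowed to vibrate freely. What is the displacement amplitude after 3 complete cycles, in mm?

1.20 mm

ζ = c/(2√(km)) = 287/(2√(16700 × 78.9)) = 287/2296 = 0.1250.
Logarithmic decrement δ = 2πζ/√(1 − ζ²) = 2π × 0.1250/√(1 − 0.0156) = 0.7917.
After n cycles, x_n/x₀ = e^(−nδ), so x_3 = 12.9 × e^(−3 × 0.7917) = 12.9 × 0.09301 = 1.200 mm.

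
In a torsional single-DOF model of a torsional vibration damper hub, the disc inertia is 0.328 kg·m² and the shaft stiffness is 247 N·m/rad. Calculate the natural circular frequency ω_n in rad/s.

27.4 rad/s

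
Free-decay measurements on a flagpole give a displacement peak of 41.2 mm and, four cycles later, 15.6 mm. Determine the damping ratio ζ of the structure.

0.0386

Logarithmic decrement δ = (1/n)·ln(x₀/x_n) = (1/4)·ln(41.2/15.6) = (1/4)·ln(2.641) = 0.2428.
ζ = δ/√(4π² + δ²) = 0.2428/√(39.48 + 0.0589) = 0.2428/6.288 = 0.03861.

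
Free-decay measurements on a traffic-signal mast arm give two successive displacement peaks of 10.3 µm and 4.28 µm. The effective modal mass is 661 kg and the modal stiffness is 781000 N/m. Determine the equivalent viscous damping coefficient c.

6290 N·s/m

Logarithmic decrement δ = (1/n)·ln(x₀/x_n) = (1/1)·ln(10.3/4.28) = (1/1)·ln(2.407) = 0.8782.
ζ = δ/√(4π² + δ²) = 0.8782/√(39.48 + 0.771) = 0.8782/6.344 = 0.1384.
c = ζ · 2√(km) = 0.1384 × 2√(781000 × 661) = 0.1384 × 45440 = 6290 N·s/m.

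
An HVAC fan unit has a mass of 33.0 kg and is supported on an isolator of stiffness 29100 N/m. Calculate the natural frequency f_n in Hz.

ω_n = √(k/m) = √(29100/33.0) = √881.8 = 29.70 rad/s.
f_n = ω_n/(2π) = 29.70/6.283 = 4.726 Hz.

4.73 Hz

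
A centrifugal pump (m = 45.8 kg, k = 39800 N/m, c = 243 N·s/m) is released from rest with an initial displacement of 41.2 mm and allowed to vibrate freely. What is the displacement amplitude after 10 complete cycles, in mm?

ζ = c/(2√(km)) = 243/(2√(39800 × 45.8)) = 243/2700 = 0.08999.
Logarithmic decrement δ = 2πζ/√(1 − ζ²) = 2π × 0.08999/√(1 − 0.00810) = 0.5677.
After n cycles, x_n/x₀ = e^(−nδ), so x_10 = 41.2 × e^(−10 × 0.5677) = 41.2 × 0.003423 = 0.1410 mm.

0.141 mm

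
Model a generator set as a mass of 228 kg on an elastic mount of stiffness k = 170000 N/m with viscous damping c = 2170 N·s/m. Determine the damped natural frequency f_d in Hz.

4.28 Hz

ω_n = √(k/m) = √(170000/228) = 27.31 rad/s.
Critical damping c_c = 2√(k·m) = 2√(170000 × 228) = 12450 N·s/m, so ζ = c/c_c = 2170/12450 = 0.1743.
ω_d = ω_n√(1 − ζ²) = 27.31 × √(1 − 0.0304) = 26.89 rad/s.
f_d = ω_d/(2π) = 4.279 Hz.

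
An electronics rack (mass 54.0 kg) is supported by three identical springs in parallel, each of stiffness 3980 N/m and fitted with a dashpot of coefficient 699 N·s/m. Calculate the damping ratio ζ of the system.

Parallel springs add: k_eq = 3 × 3980 = 11940 N/m.
ω_n = √(k_eq/m) = √(11940/54.0) = 14.87 rad/s.
Critical damping c_c = 2√(k_eq·m) = 2√(11940 × 54.0) = 1606 N·s/m, so ζ = c/c_c = 699/1606 = 0.4353.

0.435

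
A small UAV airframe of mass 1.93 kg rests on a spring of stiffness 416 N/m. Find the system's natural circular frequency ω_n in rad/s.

14.7 rad/s

ω_n = √(k/m) = √(416.0/1.93) = √215.5 = 14.68 rad/s.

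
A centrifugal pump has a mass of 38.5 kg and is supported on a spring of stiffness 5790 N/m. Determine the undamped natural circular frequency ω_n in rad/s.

ω_n = √(k/m) = √(5790/38.5) = √150.4 = 12.26 rad/s.

12.3 rad/s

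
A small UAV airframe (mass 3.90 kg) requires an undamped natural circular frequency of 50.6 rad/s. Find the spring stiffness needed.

k = m·ω_n² = 3.90 × 50.60² = 3.90 × 2560 = 9985 N/m.

9990 N/m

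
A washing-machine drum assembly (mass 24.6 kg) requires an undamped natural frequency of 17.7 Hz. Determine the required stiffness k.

ω_n = 2πf_n = 2π × 17.7 = 111.2 rad/s.
k = m·ω_n² = 24.6 × 111.2² = 24.6 × 12370 = 304300 N/m.

304000 N/m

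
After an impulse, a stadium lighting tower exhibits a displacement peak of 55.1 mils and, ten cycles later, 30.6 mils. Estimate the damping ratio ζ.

0.00936

Logarithmic decrement δ = (1/n)·ln(x₀/x_n) = (1/10)·ln(55.1/30.6) = (1/10)·ln(1.801) = 0.05881.
ζ = δ/√(4π² + δ²) = 0.05881/√(39.48 + 0.00346) = 0.05881/6.283 = 0.009360.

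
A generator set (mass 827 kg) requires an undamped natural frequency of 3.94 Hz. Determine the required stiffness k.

ω_n = 2πf_n = 2π × 3.94 = 24.76 rad/s.
k = m·ω_n² = 827 × 24.76² = 827 × 612.8 = 506800 N/m.

507000 N/m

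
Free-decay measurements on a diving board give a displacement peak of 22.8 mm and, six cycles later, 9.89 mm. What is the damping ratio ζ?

0.0221

Logarithmic decrement δ = (1/n)·ln(x₀/x_n) = (1/6)·ln(22.8/9.89) = (1/6)·ln(2.305) = 0.1392.
ζ = δ/√(4π² + δ²) = 0.1392/√(39.48 + 0.0194) = 0.1392/6.285 = 0.02215.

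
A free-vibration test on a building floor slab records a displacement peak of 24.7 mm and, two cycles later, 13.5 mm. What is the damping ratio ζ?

0.0480

Logarithmic decrement δ = (1/n)·ln(x₀/x_n) = (1/2)·ln(24.7/13.5) = (1/2)·ln(1.830) = 0.3021.
ζ = δ/√(4π² + δ²) = 0.3021/√(39.48 + 0.0912) = 0.3021/6.290 = 0.04802.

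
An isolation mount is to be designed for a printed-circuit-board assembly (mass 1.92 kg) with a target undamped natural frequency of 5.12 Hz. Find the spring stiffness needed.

1990 N/m

ω_n = 2πf_n = 2π × 5.12 = 32.17 rad/s.
k = m·ω_n² = 1.92 × 32.17² = 1.92 × 1035 = 1987 N/m.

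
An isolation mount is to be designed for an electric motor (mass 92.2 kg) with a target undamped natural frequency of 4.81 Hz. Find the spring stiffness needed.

ω_n = 2πf_n = 2π × 4.81 = 30.22 rad/s.
k = m·ω_n² = 92.2 × 30.22² = 92.2 × 913.4 = 84210 N/m.

84200 N/m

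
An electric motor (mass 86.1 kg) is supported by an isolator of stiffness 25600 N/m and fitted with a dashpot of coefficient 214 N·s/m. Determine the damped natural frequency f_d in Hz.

2.74 Hz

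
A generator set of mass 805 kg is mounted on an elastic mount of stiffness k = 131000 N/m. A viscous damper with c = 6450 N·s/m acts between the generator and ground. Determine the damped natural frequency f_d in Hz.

1.93 Hz

ω_n = √(k/m) = √(131000/805) = 12.76 rad/s.
Critical damping c_c = 2√(k·m) = 2√(131000 × 805) = 20540 N·s/m, so ζ = c/c_c = 6450/20540 = 0.3140.
ω_d = ω_n√(1 − ζ²) = 12.76 × √(1 − 0.0986) = 12.11 rad/s.
f_d = ω_d/(2π) = 1.928 Hz.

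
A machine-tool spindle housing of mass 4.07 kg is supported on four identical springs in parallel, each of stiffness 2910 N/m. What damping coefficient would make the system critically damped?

Parallel springs add: k_eq = 4 × 2910 = 11640 N/m.
c_c = 2√(k_eq·m) = 2√(11640 × 4.07) = 2 × 217.7 = 435.3 N·s/m.

435 N·s/m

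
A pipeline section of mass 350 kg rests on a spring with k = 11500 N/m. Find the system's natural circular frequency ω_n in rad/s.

5.73 rad/s

ω_n = √(k/m) = √(11500/350) = √32.86 = 5.732 rad/s.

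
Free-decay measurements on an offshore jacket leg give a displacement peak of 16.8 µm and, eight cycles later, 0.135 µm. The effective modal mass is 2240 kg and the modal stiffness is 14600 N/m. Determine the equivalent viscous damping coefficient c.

1090 N·s/m

Logarithmic decrement δ = (1/n)·ln(x₀/x_n) = (1/8)·ln(16.8/0.135) = (1/8)·ln(124.4) = 0.6030.
ζ = δ/√(4π² + δ²) = 0.6030/√(39.48 + 0.364) = 0.6030/6.312 = 0.09553.
c = ζ · 2√(km) = 0.09553 × 2√(14600 × 2240) = 0.09553 × 11440 = 1093 N·s/m.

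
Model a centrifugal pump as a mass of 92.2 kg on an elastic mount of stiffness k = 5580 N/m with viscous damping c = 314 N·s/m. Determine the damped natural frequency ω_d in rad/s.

ω_n = √(k/m) = √(5580/92.2) = 7.779 rad/s.
Critical damping c_c = 2√(k·m) = 2√(5580 × 92.2) = 1435 N·s/m, so ζ = c/c_c = 314/1435 = 0.2189.
ω_d = ω_n√(1 − ζ²) = 7.779 × √(1 − 0.0479) = 7.591 rad/s.

7.59 rad/s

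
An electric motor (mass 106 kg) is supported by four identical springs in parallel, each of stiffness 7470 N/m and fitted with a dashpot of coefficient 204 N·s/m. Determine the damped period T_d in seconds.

0.375 s

Parallel springs add: k_eq = 4 × 7470 = 29880 N/m.
ω_n = √(k_eq/m) = √(29880/106) = 16.79 rad/s.
Critical damping c_c = 2√(k_eq·m) = 2√(29880 × 106) = 3559 N·s/m, so ζ = c/c_c = 204/3559 = 0.05731.
ω_d = ω_n√(1 − ζ²) = 16.79 × √(1 − 0.00328) = 16.76 rad/s.
T_d = 2π/ω_d = 0.3748 s.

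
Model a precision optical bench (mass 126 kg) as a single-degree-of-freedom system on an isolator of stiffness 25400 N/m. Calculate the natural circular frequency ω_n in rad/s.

14.2 rad/s

ω_n = √(k/m) = √(25400/126) = √201.6 = 14.20 rad/s.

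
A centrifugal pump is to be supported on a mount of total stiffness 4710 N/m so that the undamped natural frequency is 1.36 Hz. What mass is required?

64.5 kg

ω_n = 2πf_n = 2π × 1.36 = 8.545 rad/s.
m = k/ω_n² = 4710/8.545² = 4710/73.02 = 64.50 kg.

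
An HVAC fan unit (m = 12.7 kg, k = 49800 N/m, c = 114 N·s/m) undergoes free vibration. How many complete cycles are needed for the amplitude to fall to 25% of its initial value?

4 cycles

ζ = c/(2√(km)) = 114/(2√(49800 × 12.7)) = 114/1591 = 0.07167.
Logarithmic decrement δ = 2πζ/√(1 − ζ²) = 2π × 0.07167/√(1 − 0.00514) = 0.4515.
x_n/x₀ = e^(−nδ) ≤ 0.25; take ln: n ≥ ln(1/0.25)/δ = 1.386/0.4515 = 3.070.
So 4 complete cycles are required.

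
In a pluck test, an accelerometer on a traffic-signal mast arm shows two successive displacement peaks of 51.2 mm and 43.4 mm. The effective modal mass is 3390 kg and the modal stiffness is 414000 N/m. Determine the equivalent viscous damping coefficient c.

Logarithmic decrement δ = (1/n)·ln(x₀/x_n) = (1/1)·ln(51.2/43.4) = (1/1)·ln(1.180) = 0.1653.
ζ = δ/√(4π² + δ²) = 0.1653/√(39.48 + 0.0273) = 0.1653/6.285 = 0.02630.
c = ζ · 2√(km) = 0.02630 × 2√(414000 × 3390) = 0.02630 × 74930 = 1970 N·s/m.

1970 N·s/m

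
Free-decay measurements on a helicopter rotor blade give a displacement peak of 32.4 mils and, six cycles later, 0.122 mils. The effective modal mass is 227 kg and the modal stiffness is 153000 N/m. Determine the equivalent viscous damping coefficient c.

Logarithmic decrement δ = (1/n)·ln(x₀/x_n) = (1/6)·ln(32.4/0.122) = (1/6)·ln(265.6) = 0.9303.
ζ = δ/√(4π² + δ²) = 0.9303/√(39.48 + 0.865) = 0.9303/6.352 = 0.1465.
c = ζ · 2√(km) = 0.1465 × 2√(153000 × 227) = 0.1465 × 11790 = 1726 N·s/m.

1730 N·s/m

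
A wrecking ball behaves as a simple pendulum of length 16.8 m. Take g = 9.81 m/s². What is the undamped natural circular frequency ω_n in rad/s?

0.764 rad/s

For a simple pendulum ω_n = √(g/L) = √(9.81/16.8) = √0.5839 = 0.7642 rad/s.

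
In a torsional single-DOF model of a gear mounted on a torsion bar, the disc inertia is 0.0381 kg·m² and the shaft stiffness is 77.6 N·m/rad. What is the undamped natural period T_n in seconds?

0.139 s

ω_n = √(k_t/J) = √(77.6/0.0381) = √2037 = 45.13 rad/s.
T_n = 2π/ω_n = 6.283/45.13 = 0.1392 s.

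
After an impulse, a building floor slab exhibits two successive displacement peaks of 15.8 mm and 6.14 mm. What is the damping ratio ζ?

0.149

Logarithmic decrement δ = (1/n)·ln(x₀/x_n) = (1/1)·ln(15.8/6.14) = (1/1)·ln(2.573) = 0.9452.
ζ = δ/√(4π² + δ²) = 0.9452/√(39.48 + 0.893) = 0.9452/6.354 = 0.1488.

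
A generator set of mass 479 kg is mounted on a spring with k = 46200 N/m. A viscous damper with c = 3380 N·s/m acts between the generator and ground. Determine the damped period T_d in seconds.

0.686 s

ω_n = √(k/m) = √(46200/479) = 9.821 rad/s.
Critical damping c_c = 2√(k·m) = 2√(46200 × 479) = 9408 N·s/m, so ζ = c/c_c = 3380/9408 = 0.3593.
ω_d = ω_n√(1 − ζ²) = 9.821 × √(1 − 0.129) = 9.165 rad/s.
T_d = 2π/ω_d = 0.6855 s.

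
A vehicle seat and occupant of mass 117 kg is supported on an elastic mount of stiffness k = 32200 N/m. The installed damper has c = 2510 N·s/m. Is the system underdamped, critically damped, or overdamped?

c_c = 2√(k·m) = 3882 N·s/m; ζ = c/c_c = 2510/3882 = 0.647.
Since ζ < 1 the system is underdamped.

underdamped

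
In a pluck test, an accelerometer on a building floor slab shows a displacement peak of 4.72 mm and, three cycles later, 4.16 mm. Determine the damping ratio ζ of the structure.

0.00670

Logarithmic decrement δ = (1/n)·ln(x₀/x_n) = (1/3)·ln(4.72/4.16) = (1/3)·ln(1.135) = 0.04210.
ζ = δ/√(4π² + δ²) = 0.04210/√(39.48 + 0.00177) = 0.04210/6.283 = 0.006700.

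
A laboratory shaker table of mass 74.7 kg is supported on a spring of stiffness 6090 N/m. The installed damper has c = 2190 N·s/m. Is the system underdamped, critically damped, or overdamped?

overdamped

c_c = 2√(k·m) = 1349 N·s/m; ζ = c/c_c = 2190/1349 = 1.62.
Since ζ > 1 the system is overdamped.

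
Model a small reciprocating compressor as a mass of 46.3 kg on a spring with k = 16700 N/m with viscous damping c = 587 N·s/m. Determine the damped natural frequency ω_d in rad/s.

ω_n = √(k/m) = √(16700/46.3) = 18.99 rad/s.
Critical damping c_c = 2√(k·m) = 2√(16700 × 46.3) = 1759 N·s/m, so ζ = c/c_c = 587/1759 = 0.3338.
ω_d = ω_n√(1 − ζ²) = 18.99 × √(1 − 0.111) = 17.90 rad/s.

17.9 rad/s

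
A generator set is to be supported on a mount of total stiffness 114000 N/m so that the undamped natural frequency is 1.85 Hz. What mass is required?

844 kg

ω_n = 2πf_n = 2π × 1.85 = 11.62 rad/s.
m = k/ω_n² = 114000/11.62² = 114000/135.1 = 843.7 kg.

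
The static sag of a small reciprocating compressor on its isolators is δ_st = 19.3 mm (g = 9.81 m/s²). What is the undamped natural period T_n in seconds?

0.279 s

ω_n = √(g/δ_st) = √(9.81/0.0193) = √508.3 = 22.55 rad/s.
T_n = 2π/ω_n = 6.283/22.55 = 0.2787 s.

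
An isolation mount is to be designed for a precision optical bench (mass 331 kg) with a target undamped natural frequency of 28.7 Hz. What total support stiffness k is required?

10800000 N/m

ω_n = 2πf_n = 2π × 28.7 = 180.3 rad/s.
k = m·ω_n² = 331 × 180.3² = 331 × 32520 = 10760000 N/m.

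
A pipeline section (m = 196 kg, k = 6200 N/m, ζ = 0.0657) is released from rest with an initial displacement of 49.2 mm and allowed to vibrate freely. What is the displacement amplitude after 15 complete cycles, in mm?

Logarithmic decrement δ = 2πζ/√(1 − ζ²) = 2π × 0.06570/√(1 − 0.00432) = 0.4137.
After n cycles, x_n/x₀ = e^(−nδ), so x_15 = 49.2 × e^(−15 × 0.4137) = 49.2 × 0.002018 = 0.09930 mm.

0.0993 mm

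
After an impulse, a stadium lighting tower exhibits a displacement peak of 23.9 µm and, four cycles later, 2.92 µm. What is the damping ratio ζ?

0.0834

Logarithmic decrement δ = (1/n)·ln(x₀/x_n) = (1/4)·ln(23.9/2.92) = (1/4)·ln(8.185) = 0.5256.
ζ = δ/√(4π² + δ²) = 0.5256/√(39.48 + 0.276) = 0.5256/6.305 = 0.08336.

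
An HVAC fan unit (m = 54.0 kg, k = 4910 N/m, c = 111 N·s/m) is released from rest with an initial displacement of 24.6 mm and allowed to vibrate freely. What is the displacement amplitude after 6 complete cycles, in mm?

0.413 mm

ζ = c/(2√(km)) = 111/(2√(4910 × 54.0)) = 111/1030 = 0.1078.
Logarithmic decrement δ = 2πζ/√(1 − ζ²) = 2π × 0.1078/√(1 − 0.0116) = 0.6812.
After n cycles, x_n/x₀ = e^(−nδ), so x_6 = 24.6 × e^(−6 × 0.6812) = 24.6 × 0.01679 = 0.4129 mm.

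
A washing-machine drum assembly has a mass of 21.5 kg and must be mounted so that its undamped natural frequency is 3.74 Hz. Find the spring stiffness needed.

ω_n = 2πf_n = 2π × 3.74 = 23.50 rad/s.
k = m·ω_n² = 21.5 × 23.50² = 21.5 × 552.2 = 11870 N/m.

11900 N/m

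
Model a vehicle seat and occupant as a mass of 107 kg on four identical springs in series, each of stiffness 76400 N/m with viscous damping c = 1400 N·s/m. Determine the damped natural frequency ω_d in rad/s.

11.6 rad/s

Series springs: 1/k_eq = 4/76400, so k_eq = 76400/4 = 19100 N/m.
ω_n = √(k_eq/m) = √(19100/107) = 13.36 rad/s.
Critical damping c_c = 2√(k_eq·m) = 2√(19100 × 107) = 2859 N·s/m, so ζ = c/c_c = 1400/2859 = 0.4897.
ω_d = ω_n√(1 − ζ²) = 13.36 × √(1 − 0.240) = 11.65 rad/s.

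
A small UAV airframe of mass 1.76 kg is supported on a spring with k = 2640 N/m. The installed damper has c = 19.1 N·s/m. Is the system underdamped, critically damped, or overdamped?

underdamped

c_c = 2√(k·m) = 136.3 N·s/m; ζ = c/c_c = 19.1/136.3 = 0.140.
Since ζ < 1 the system is underdamped.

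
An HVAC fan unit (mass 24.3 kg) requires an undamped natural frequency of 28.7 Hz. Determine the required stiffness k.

ω_n = 2πf_n = 2π × 28.7 = 180.3 rad/s.
k = m·ω_n² = 24.3 × 180.3² = 24.3 × 32520 = 790200 N/m.

790000 N/m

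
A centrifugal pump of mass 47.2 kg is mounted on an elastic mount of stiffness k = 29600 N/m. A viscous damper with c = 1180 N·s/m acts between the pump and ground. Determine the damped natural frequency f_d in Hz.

3.45 Hz

ω_n = √(k/m) = √(29600/47.2) = 25.04 rad/s.
Critical damping c_c = 2√(k·m) = 2√(29600 × 47.2) = 2364 N·s/m, so ζ = c/c_c = 1180/2364 = 0.4992.
ω_d = ω_n√(1 − ζ²) = 25.04 × √(1 − 0.249) = 21.70 rad/s.
f_d = ω_d/(2π) = 3.454 Hz.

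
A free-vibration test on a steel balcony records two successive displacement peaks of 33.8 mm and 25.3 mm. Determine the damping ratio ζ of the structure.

0.0461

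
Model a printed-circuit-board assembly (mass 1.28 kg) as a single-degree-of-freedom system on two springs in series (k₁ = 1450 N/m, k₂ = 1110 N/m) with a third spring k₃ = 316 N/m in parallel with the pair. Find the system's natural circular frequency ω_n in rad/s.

Series pair: k_s = k₁k₂/(k₁+k₂) = (1450)(1110)/(1450 + 1110) = 628.7 N/m. In parallel with k₃: k_eq = 628.7 + 316 = 944.7 N/m.
ω_n = √(k_eq/m) = √(944.7/1.28) = √738.1 = 27.17 rad/s.

27.2 rad/s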